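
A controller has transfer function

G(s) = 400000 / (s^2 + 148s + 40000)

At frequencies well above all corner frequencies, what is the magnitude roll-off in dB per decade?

-40 dB/decade

Each pole contributes −20 dB/decade at high frequency; each zero contributes +20 dB/decade.
Net: 0 zero(s) − 2 pole(s) → -40 dB/decade.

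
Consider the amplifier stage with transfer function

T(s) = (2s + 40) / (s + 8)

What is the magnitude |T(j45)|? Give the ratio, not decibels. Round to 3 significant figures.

Substitute s = j45:
Numerator: 2(j45) + 40 = 40 + j90
Denominator: (j45) + 8 = 8 + j45
|N| = √(40² + 90²) ≈ 98.489, ∠N ≈ 66.04°
|D| = √(8² + 45²) ≈ 45.706, ∠D ≈ 79.92°
|T| = 98.489 / 45.706 ≈ 2.1548

2.15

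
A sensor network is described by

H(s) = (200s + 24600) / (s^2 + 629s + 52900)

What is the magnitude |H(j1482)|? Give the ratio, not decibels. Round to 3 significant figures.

Substitute s = j1482:
Numerator: 200(j1482) + 24600 = 24600 + j296400
Denominator: (j1482)^2 + 629(j1482) + 52900 = -2143424 + j932178
|N| = √(24600² + 296400²) ≈ 2.9742e+05, ∠N ≈ 85.26°
|D| = √(2143424² + 932178²) ≈ 2.3374e+06, ∠D ≈ 156.50°
|H| = 2.9742e+05 / 2.3374e+06 ≈ 0.12724

0.127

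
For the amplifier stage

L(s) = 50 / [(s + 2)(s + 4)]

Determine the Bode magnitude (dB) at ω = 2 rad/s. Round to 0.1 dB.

11.9 dB

At s = jω = j2:
pole (s+2): 2 + j2 → |·| = √(2²+2²) = √8 ≈ 2.8284, ∠ = arctan(2/2) ≈ 45.00°
pole (s+4): 4 + j2 → |·| = √(4²+2²) = √20 ≈ 4.4721, ∠ = arctan(2/4) ≈ 26.57°
|L| = 50 / 12.649 ≈ 3.9529
Gain = 20 log₁₀(3.9529) ≈ 11.94 dB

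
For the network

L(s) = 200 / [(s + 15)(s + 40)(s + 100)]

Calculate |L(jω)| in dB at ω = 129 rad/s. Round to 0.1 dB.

At s = jω = j129:
pole (s+15): 15 + j129 → |·| = √(15²+129²) = √16866 ≈ 129.87, ∠ = arctan(129/15) ≈ 83.37°
pole (s+40): 40 + j129 → |·| = √(40²+129²) = √18241 ≈ 135.06, ∠ = arctan(129/40) ≈ 72.77°
pole (s+100): 100 + j129 → |·| = √(100²+129²) = √26641 ≈ 163.22, ∠ = arctan(129/100) ≈ 52.22°
|L| = 200 / 2.8629e+06 ≈ 6.9859e-05
Gain = 20 log₁₀(6.9859e-05) ≈ -83.12 dB

-83.1 dB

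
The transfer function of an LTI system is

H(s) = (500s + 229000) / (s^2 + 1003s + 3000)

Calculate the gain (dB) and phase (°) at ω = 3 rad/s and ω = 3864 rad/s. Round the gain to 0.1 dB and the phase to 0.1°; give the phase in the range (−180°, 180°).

ω = 3: 34.6 dB, -44.8°; ω = 3864: -18.0 dB, -82.2°

Substitute s = j3:
Numerator: 500(j3) + 229000 = 229000 + j1500
Denominator: (j3)^2 + 1003(j3) + 3000 = 2991 + j3009
|N| = √(229000² + 1500²) ≈ 2.29e+05, ∠N ≈ 0.38°
|D| = √(2991² + 3009²) ≈ 4242.7, ∠D ≈ 45.17°
|H| = 2.29e+05 / 4242.7 ≈ 53.975
Gain = 20 log₁₀(53.975) ≈ 34.64 dB
∠H = 0.38° − 45.17° = -44.79°

Substitute s = j3864:
Numerator: 500(j3864) + 229000 = 229000 + j1932000
Denominator: (j3864)^2 + 1003(j3864) + 3000 = -14927496 + j3875592
|N| = √(229000² + 1932000²) ≈ 1.9455e+06, ∠N ≈ 83.24°
|D| = √(14927496² + 3875592²) ≈ 1.5422e+07, ∠D ≈ 165.45°
|H| = 1.9455e+06 / 1.5422e+07 ≈ 0.12615
Gain = 20 log₁₀(0.12615) ≈ -17.98 dB
∠H = 83.24° − 165.45° = -82.21°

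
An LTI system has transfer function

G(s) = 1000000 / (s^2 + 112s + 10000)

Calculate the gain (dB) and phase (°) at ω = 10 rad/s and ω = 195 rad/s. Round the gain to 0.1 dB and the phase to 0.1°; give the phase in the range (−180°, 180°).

At s = jω = j10:
quadratic: (j10)² + 112·j10 + 10000 = 9900 + j1120 → |·| ≈ 9963.2, ∠ ≈ 6.45°
|G| = 1000000 / 9963.2 ≈ 100.37
Gain = 20 log₁₀(100.37) ≈ 40.03 dB
∠G = 0.00° − 6.45° = -6.45°

At s = jω = j195:
quadratic: (j195)² + 112·j195 + 10000 = -28025 + j21840 → |·| ≈ 35530, ∠ ≈ 142.07°
|G| = 1000000 / 35530 ≈ 28.145
Gain = 20 log₁₀(28.145) ≈ 28.99 dB
∠G = 0.00° − 142.07° = -142.07°

ω = 10: 40.0 dB, -6.5°; ω = 195: 29.0 dB, -142.1°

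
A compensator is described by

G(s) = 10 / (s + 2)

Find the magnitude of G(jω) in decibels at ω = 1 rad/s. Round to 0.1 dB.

13.0 dB

At s = jω = j1:
pole (s+2): 2 + j1 → |·| = √(2²+1²) = √5 ≈ 2.2361, ∠ = arctan(1/2) ≈ 26.57°
|G| = 10 / 2.2361 ≈ 4.4721
Gain = 20 log₁₀(4.4721) ≈ 13.01 dB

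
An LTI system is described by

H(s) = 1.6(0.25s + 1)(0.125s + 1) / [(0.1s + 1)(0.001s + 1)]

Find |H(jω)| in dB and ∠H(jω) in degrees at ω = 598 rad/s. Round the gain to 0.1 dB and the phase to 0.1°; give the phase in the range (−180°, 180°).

48.2 dB, 58.9°

At ω = 598 rad/s:
zero (1 + j598·0.25) = 1 + j149.5 → |·| ≈ 149.5, ∠ ≈ 89.62°
zero (1 + j598·0.125) = 1 + j74.75 → |·| ≈ 74.757, ∠ ≈ 89.23°
pole (1 + j598·0.1) = 1 + j59.8 → |·| ≈ 59.808, ∠ ≈ 89.04°
pole (1 + j598·0.001) = 1 + j0.598 → |·| ≈ 1.1652, ∠ ≈ 30.88°
|H| = 1.6 · 149.5 · 74.757 / (59.808 · 1.1652) ≈ 256.6
Gain = 20 log₁₀(256.6) ≈ 48.19 dB
∠H = (89.62° + 89.23°) − (89.04° + 30.88°) = 58.93°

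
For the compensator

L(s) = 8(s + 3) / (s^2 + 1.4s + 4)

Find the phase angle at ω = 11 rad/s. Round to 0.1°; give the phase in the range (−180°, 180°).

At s = jω = j11:
zero (s+3): 3 + j11 → |·| = √(3²+11²) = √130 ≈ 11.402, ∠ = arctan(11/3) ≈ 74.74°
quadratic: (j11)² + 1.4·j11 + 4 = -117 + j15.4 → |·| ≈ 118.01, ∠ ≈ 172.50°
∠L = 74.74° − 172.50° = -97.76°

-97.8°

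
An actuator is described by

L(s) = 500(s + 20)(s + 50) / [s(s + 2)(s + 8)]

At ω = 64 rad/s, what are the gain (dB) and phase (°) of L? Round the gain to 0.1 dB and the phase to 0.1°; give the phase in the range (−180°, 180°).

20.3 dB, -136.4°

At s = jω = j64:
zero (s+20): 20 + j64 → |·| = √(20²+64²) = √4496 ≈ 67.052, ∠ = arctan(64/20) ≈ 72.65°
zero (s+50): 50 + j64 → |·| = √(50²+64²) = √6596 ≈ 81.216, ∠ = arctan(64/50) ≈ 52.00°
pole (s+2): 2 + j64 → |·| = √(2²+64²) = √4100 ≈ 64.031, ∠ = arctan(64/2) ≈ 88.21°
pole (s+8): 8 + j64 → |·| = √(8²+64²) = √4160 ≈ 64.498, ∠ = arctan(64/8) ≈ 82.87°
pole at origin: |s| = 64, ∠ = 90.00° (in denominator)
|L| = 500 · 5445.7 / 2.6431e+05 ≈ 10.302
Gain = 20 log₁₀(10.302) ≈ 20.26 dB
∠L = 124.65° − 261.08° = -136.43°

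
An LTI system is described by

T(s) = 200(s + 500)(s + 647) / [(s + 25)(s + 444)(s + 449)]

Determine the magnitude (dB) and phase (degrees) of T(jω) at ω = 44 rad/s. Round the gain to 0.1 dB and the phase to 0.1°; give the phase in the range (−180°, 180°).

16.1 dB, -62.7°

At s = jω = j44:
zero (s+500): 500 + j44 → |·| = √(500²+44²) = √251936 ≈ 501.93, ∠ = arctan(44/500) ≈ 5.03°
zero (s+647): 647 + j44 → |·| = √(647²+44²) = √420545 ≈ 648.49, ∠ = arctan(44/647) ≈ 3.89°
pole (s+25): 25 + j44 → |·| = √(25²+44²) = √2561 ≈ 50.606, ∠ = arctan(44/25) ≈ 60.40°
pole (s+444): 444 + j44 → |·| = √(444²+44²) = √199072 ≈ 446.17, ∠ = arctan(44/444) ≈ 5.66°
pole (s+449): 449 + j44 → |·| = √(449²+44²) = √203537 ≈ 451.15, ∠ = arctan(44/449) ≈ 5.60°
|T| = 200 · 3.255e+05 / 1.0186e+07 ≈ 6.3911
Gain = 20 log₁₀(6.3911) ≈ 16.11 dB
∠T = 8.92° − 71.66° = -62.74°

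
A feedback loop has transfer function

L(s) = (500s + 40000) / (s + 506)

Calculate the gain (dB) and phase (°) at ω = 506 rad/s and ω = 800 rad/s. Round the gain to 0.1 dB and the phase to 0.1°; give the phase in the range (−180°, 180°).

ω = 506: 51.1 dB, 36.0°; ω = 800: 52.6 dB, 26.6°

Substitute s = j506:
Numerator: 500(j506) + 40000 = 40000 + j253000
Denominator: (j506) + 506 = 506 + j506
|N| = √(40000² + 253000²) ≈ 2.5614e+05, ∠N ≈ 81.02°
|D| = √(506² + 506²) ≈ 715.59, ∠D ≈ 45.00°
|L| = 2.5614e+05 / 715.59 ≈ 357.94
Gain = 20 log₁₀(357.94) ≈ 51.08 dB
∠L = 81.02° − 45.00° = 36.02°

Substitute s = j800:
Numerator: 500(j800) + 40000 = 40000 + j400000
Denominator: (j800) + 506 = 506 + j800
|N| = √(40000² + 400000²) ≈ 4.02e+05, ∠N ≈ 84.29°
|D| = √(506² + 800²) ≈ 946.59, ∠D ≈ 57.69°
|L| = 4.02e+05 / 946.59 ≈ 424.68
Gain = 20 log₁₀(424.68) ≈ 52.56 dB
∠L = 84.29° − 57.69° = 26.60°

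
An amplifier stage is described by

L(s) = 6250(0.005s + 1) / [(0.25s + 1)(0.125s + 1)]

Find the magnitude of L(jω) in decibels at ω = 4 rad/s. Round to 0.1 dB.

At ω = 4 rad/s:
zero (1 + j4·0.005) = 1 + j0.02 → |·| ≈ 1.0002, ∠ ≈ 1.15°
pole (1 + j4·0.25) = 1 + j1 → |·| ≈ 1.4142, ∠ ≈ 45.00°
pole (1 + j4·0.125) = 1 + j0.5 → |·| ≈ 1.118, ∠ ≈ 26.57°
|L| = 6250 · 1.0002 / (1.4142 · 1.118) ≈ 3953.8
Gain = 20 log₁₀(3953.8) ≈ 71.94 dB

71.9 dB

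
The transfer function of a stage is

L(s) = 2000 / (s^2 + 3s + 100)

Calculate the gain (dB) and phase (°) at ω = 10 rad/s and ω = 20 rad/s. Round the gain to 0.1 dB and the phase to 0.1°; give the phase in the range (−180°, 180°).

At s = jω = j10:
quadratic: (j10)² + 3·j10 + 100 = 0 + j30 → |·| ≈ 30, ∠ ≈ 90.00°
|L| = 2000 / 30 ≈ 66.667
Gain = 20 log₁₀(66.667) ≈ 36.48 dB
∠L = 0.00° − 90.00° = -90.00°

At s = jω = j20:
quadratic: (j20)² + 3·j20 + 100 = -300 + j60 → |·| ≈ 305.94, ∠ ≈ 168.69°
|L| = 2000 / 305.94 ≈ 6.5372
Gain = 20 log₁₀(6.5372) ≈ 16.31 dB
∠L = 0.00° − 168.69° = -168.69°

ω = 10: 36.5 dB, -90.0°; ω = 20: 16.3 dB, -168.7°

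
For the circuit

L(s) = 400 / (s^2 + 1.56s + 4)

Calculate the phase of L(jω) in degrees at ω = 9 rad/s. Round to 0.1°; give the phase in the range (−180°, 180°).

At s = jω = j9:
quadratic: (j9)² + 1.56·j9 + 4 = -77 + j14.04 → |·| ≈ 78.27, ∠ ≈ 169.67°
∠L = 0.00° − 169.67° = -169.67°

-169.7°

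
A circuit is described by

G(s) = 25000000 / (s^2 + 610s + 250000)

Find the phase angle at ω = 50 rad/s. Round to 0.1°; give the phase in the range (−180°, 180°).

-7.0°

At s = jω = j50:
quadratic: (j50)² + 610·j50 + 250000 = 247500 + j30500 → |·| ≈ 2.4937e+05, ∠ ≈ 7.03°
∠G = 0.00° − 7.03° = -7.03°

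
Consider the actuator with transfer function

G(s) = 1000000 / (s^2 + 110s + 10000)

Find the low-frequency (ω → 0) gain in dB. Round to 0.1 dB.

G(0) = 1000000 / 10000 = 100
20 log₁₀(100) ≈ 40.00 dB

40.0 dB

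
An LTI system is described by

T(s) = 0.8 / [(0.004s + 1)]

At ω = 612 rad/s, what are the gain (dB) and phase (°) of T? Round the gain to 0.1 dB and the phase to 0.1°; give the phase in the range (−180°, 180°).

-10.4 dB, -67.8°

At ω = 612 rad/s:
pole (1 + j612·0.004) = 1 + j2.448 → |·| ≈ 2.6444, ∠ ≈ 67.78°
|T| = 0.8 · 1 / (2.6444) ≈ 0.30253
Gain = 20 log₁₀(0.30253) ≈ -10.38 dB
∠T = (0°) − (67.78°) = -67.78°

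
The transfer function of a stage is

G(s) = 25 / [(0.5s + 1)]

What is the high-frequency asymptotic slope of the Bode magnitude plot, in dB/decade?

Each pole contributes −20 dB/decade at high frequency; each zero contributes +20 dB/decade.
Net: 0 zero(s) − 1 pole(s) → -20 dB/decade.

-20 dB/decade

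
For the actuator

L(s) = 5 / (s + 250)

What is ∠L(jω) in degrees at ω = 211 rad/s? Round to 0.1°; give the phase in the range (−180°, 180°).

At s = jω = j211:
pole (s+250): 250 + j211 → |·| = √(250²+211²) = √107021 ≈ 327.14, ∠ = arctan(211/250) ≈ 40.16°
∠L = 0.00° − 40.16° = -40.16°

-40.2°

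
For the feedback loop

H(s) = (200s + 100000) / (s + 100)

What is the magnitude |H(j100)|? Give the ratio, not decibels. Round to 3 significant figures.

Substitute s = j100:
Numerator: 200(j100) + 100000 = 100000 + j20000
Denominator: (j100) + 100 = 100 + j100
|N| = √(100000² + 20000²) ≈ 1.0198e+05, ∠N ≈ 11.31°
|D| = √(100² + 100²) ≈ 141.42, ∠D ≈ 45.00°
|H| = 1.0198e+05 / 141.42 ≈ 721.11

721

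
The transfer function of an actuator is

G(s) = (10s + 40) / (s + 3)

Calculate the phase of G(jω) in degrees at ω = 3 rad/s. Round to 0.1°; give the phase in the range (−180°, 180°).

-8.1°

Substitute s = j3:
Numerator: 10(j3) + 40 = 40 + j30
Denominator: (j3) + 3 = 3 + j3
|N| = √(40² + 30²) ≈ 50, ∠N ≈ 36.87°
|D| = √(3² + 3²) ≈ 4.2426, ∠D ≈ 45.00°
∠G = 36.87° − 45.00° = -8.13°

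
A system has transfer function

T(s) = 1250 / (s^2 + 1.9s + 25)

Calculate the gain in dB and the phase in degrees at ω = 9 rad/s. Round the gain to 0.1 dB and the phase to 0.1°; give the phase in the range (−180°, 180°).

At s = jω = j9:
quadratic: (j9)² + 1.9·j9 + 25 = -56 + j17.1 → |·| ≈ 58.553, ∠ ≈ 163.02°
|T| = 1250 / 58.553 ≈ 21.348
Gain = 20 log₁₀(21.348) ≈ 26.59 dB
∠T = 0.00° − 163.02° = -163.02°

26.6 dB, -163.0°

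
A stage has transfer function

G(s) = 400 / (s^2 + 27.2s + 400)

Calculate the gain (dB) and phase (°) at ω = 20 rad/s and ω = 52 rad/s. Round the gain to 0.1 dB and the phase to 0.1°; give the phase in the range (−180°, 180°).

ω = 20: -2.7 dB, -90.0°; ω = 52: -16.6 dB, -148.5°

At s = jω = j20:
quadratic: (j20)² + 27.2·j20 + 400 = 0 + j544 → |·| ≈ 544, ∠ ≈ 90.00°
|G| = 400 / 544 ≈ 0.73529
Gain = 20 log₁₀(0.73529) ≈ -2.67 dB
∠G = 0.00° − 90.00° = -90.00°

At s = jω = j52:
quadratic: (j52)² + 27.2·j52 + 400 = -2304 + j1414.4 → |·| ≈ 2703.5, ∠ ≈ 148.45°
|G| = 400 / 2703.5 ≈ 0.14796
Gain = 20 log₁₀(0.14796) ≈ -16.60 dB
∠G = 0.00° − 148.45° = -148.45°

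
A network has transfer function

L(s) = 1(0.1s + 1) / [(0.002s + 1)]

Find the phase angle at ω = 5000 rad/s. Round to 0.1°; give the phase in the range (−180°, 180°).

5.6°

At ω = 5000 rad/s:
zero (1 + j5000·0.1) = 1 + j500 → |·| ≈ 500, ∠ ≈ 89.89°
pole (1 + j5000·0.002) = 1 + j10 → |·| ≈ 10.05, ∠ ≈ 84.29°
∠L = (89.89°) − (84.29°) = 5.60°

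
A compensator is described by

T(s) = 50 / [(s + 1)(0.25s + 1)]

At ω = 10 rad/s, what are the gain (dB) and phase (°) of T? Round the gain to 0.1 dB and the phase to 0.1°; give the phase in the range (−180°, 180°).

At ω = 10 rad/s:
pole (1 + j10·1) = 1 + j10 → |·| ≈ 10.05, ∠ ≈ 84.29°
pole (1 + j10·0.25) = 1 + j2.5 → |·| ≈ 2.6926, ∠ ≈ 68.20°
|T| = 50 · 1 / (10.05 · 2.6926) ≈ 1.8477
Gain = 20 log₁₀(1.8477) ≈ 5.33 dB
∠T = (0°) − (84.29° + 68.20°) = -152.49°

5.3 dB, -152.5°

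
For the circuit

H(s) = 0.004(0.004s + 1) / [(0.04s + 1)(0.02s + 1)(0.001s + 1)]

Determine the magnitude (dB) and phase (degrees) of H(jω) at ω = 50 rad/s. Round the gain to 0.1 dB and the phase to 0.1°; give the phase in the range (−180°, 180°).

-57.8 dB, -100.0°

At ω = 50 rad/s:
zero (1 + j50·0.004) = 1 + j0.2 → |·| ≈ 1.0198, ∠ ≈ 11.31°
pole (1 + j50·0.04) = 1 + j2 → |·| ≈ 2.2361, ∠ ≈ 63.43°
pole (1 + j50·0.02) = 1 + j1 → |·| ≈ 1.4142, ∠ ≈ 45.00°
pole (1 + j50·0.001) = 1 + j0.05 → |·| ≈ 1.0012, ∠ ≈ 2.86°
|H| = 0.004 · 1.0198 / (2.2361 · 1.4142 · 1.0012) ≈ 0.0012884
Gain = 20 log₁₀(0.0012884) ≈ -57.80 dB
∠H = (11.31°) − (63.43° + 45.00° + 2.86°) = -99.98°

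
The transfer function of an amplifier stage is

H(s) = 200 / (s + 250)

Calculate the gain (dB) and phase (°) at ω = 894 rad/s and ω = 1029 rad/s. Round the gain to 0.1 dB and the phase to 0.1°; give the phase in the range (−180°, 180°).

Substitute s = j894:
Numerator: 200 = 200 + j0
Denominator: (j894) + 250 = 250 + j894
|N| = √(200² + 0²) ≈ 200, ∠N ≈ 0.00°
|D| = √(250² + 894²) ≈ 928.3, ∠D ≈ 74.38°
|H| = 200 / 928.3 ≈ 0.21545
Gain = 20 log₁₀(0.21545) ≈ -13.33 dB
∠H = 0.00° − 74.38° = -74.38°

Substitute s = j1029:
Numerator: 200 = 200 + j0
Denominator: (j1029) + 250 = 250 + j1029
|N| = √(200² + 0²) ≈ 200, ∠N ≈ 0.00°
|D| = √(250² + 1029²) ≈ 1058.9, ∠D ≈ 76.34°
|H| = 200 / 1058.9 ≈ 0.18888
Gain = 20 log₁₀(0.18888) ≈ -14.48 dB
∠H = 0.00° − 76.34° = -76.34°

ω = 894: -13.3 dB, -74.4°; ω = 1029: -14.5 dB, -76.3°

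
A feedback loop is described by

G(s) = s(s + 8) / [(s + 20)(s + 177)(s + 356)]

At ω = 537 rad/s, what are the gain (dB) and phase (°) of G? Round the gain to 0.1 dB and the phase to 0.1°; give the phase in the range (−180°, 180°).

-56.6 dB, -36.9°

At s = jω = j537:
zero (s+8): 8 + j537 → |·| = √(8²+537²) = √288433 ≈ 537.06, ∠ = arctan(537/8) ≈ 89.15°
zero at origin: s = j537 → |·| = 537, ∠ = 90.00°
pole (s+20): 20 + j537 → |·| = √(20²+537²) = √288769 ≈ 537.37, ∠ = arctan(537/20) ≈ 87.87°
pole (s+177): 177 + j537 → |·| = √(177²+537²) = √319698 ≈ 565.42, ∠ = arctan(537/177) ≈ 71.76°
pole (s+356): 356 + j537 → |·| = √(356²+537²) = √415105 ≈ 644.29, ∠ = arctan(537/356) ≈ 56.46°
|G| = 1 · 2.884e+05 / 1.9576e+08 ≈ 0.0014732
Gain = 20 log₁₀(0.0014732) ≈ -56.63 dB
∠G = 179.15° − 216.09° = -36.94°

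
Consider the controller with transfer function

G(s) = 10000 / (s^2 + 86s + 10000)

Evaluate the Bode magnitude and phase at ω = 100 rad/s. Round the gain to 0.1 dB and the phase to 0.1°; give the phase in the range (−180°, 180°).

At s = jω = j100:
quadratic: (j100)² + 86·j100 + 10000 = 0 + j8600 → |·| ≈ 8600, ∠ ≈ 90.00°
|G| = 10000 / 8600 ≈ 1.1628
Gain = 20 log₁₀(1.1628) ≈ 1.31 dB
∠G = 0.00° − 90.00° = -90.00°

1.3 dB, -90.0°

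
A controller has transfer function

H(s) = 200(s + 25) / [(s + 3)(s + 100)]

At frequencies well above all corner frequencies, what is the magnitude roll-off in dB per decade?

-20 dB/decade

Each pole contributes −20 dB/decade at high frequency; each zero contributes +20 dB/decade.
Net: 1 zero(s) − 2 pole(s) → -20 dB/decade.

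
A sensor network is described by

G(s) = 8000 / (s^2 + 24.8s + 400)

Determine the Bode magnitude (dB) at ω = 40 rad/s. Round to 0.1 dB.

14.2 dB

At s = jω = j40:
quadratic: (j40)² + 24.8·j40 + 400 = -1200 + j992 → |·| ≈ 1556.9, ∠ ≈ 140.42°
|G| = 8000 / 1556.9 ≈ 5.1384
Gain = 20 log₁₀(5.1384) ≈ 14.22 dB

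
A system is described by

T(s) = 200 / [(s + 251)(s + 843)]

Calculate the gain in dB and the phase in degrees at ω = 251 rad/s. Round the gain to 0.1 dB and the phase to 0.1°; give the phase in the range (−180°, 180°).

At s = jω = j251:
pole (s+251): 251 + j251 → |·| = √(251²+251²) = √126002 ≈ 354.97, ∠ = arctan(251/251) ≈ 45.00°
pole (s+843): 843 + j251 → |·| = √(843²+251²) = √773650 ≈ 879.57, ∠ = arctan(251/843) ≈ 16.58°
|T| = 200 / 3.1222e+05 ≈ 0.00064057
Gain = 20 log₁₀(0.00064057) ≈ -63.87 dB
∠T = 0.00° − 61.58° = -61.58°

-63.9 dB, -61.6°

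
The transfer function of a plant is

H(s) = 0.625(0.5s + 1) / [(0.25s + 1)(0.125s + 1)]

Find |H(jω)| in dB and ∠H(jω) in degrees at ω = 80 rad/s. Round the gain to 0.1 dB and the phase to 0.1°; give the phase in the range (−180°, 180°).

At ω = 80 rad/s:
zero (1 + j80·0.5) = 1 + j40 → |·| ≈ 40.012, ∠ ≈ 88.57°
pole (1 + j80·0.25) = 1 + j20 → |·| ≈ 20.025, ∠ ≈ 87.14°
pole (1 + j80·0.125) = 1 + j10 → |·| ≈ 10.05, ∠ ≈ 84.29°
|H| = 0.625 · 40.012 / (20.025 · 10.05) ≈ 0.12426
Gain = 20 log₁₀(0.12426) ≈ -18.11 dB
∠H = (88.57°) − (87.14° + 84.29°) = -82.86°

-18.1 dB, -82.9°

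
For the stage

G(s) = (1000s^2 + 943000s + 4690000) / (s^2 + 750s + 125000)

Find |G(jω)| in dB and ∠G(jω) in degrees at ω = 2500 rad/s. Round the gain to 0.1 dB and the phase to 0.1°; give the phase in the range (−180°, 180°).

60.4 dB, -3.7°

Substitute s = j2500:
Numerator: 1000(j2500)^2 + 943000(j2500) + 4690000 = -6245310000 + j2357500000
Denominator: (j2500)^2 + 750(j2500) + 125000 = -6125000 + j1875000
|N| = √(6245310000² + 2357500000²) ≈ 6.6755e+09, ∠N ≈ 159.32°
|D| = √(6125000² + 1875000²) ≈ 6.4056e+06, ∠D ≈ 162.98°
|G| = 6.6755e+09 / 6.4056e+06 ≈ 1042.1
Gain = 20 log₁₀(1042.1) ≈ 60.36 dB
∠G = 159.32° − 162.98° = -3.66°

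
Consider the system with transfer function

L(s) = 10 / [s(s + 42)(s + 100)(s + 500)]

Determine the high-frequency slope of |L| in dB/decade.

Each pole contributes −20 dB/decade at high frequency; each zero contributes +20 dB/decade.
Net: 0 zero(s) − 4 pole(s) → -80 dB/decade.

-80 dB/decade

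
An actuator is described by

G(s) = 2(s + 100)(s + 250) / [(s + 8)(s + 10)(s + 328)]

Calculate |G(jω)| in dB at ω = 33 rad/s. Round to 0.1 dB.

At s = jω = j33:
zero (s+100): 100 + j33 → |·| = √(100²+33²) = √11089 ≈ 105.3, ∠ = arctan(33/100) ≈ 18.26°
zero (s+250): 250 + j33 → |·| = √(250²+33²) = √63589 ≈ 252.17, ∠ = arctan(33/250) ≈ 7.52°
pole (s+8): 8 + j33 → |·| = √(8²+33²) = √1153 ≈ 33.956, ∠ = arctan(33/8) ≈ 76.37°
pole (s+10): 10 + j33 → |·| = √(10²+33²) = √1189 ≈ 34.482, ∠ = arctan(33/10) ≈ 73.14°
pole (s+328): 328 + j33 → |·| = √(328²+33²) = √108673 ≈ 329.66, ∠ = arctan(33/328) ≈ 5.75°
|G| = 2 · 26554 / 3.8599e+05 ≈ 0.13759
Gain = 20 log₁₀(0.13759) ≈ -17.23 dB

-17.2 dB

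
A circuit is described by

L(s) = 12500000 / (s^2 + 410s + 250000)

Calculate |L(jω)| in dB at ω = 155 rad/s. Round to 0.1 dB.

34.5 dB

At s = jω = j155:
quadratic: (j155)² + 410·j155 + 250000 = 225975 + j63550 → |·| ≈ 2.3474e+05, ∠ ≈ 15.71°
|L| = 12500000 / 2.3474e+05 ≈ 53.25
Gain = 20 log₁₀(53.25) ≈ 34.53 dB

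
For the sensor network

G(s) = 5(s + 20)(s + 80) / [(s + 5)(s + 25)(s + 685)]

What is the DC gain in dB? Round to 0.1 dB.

-20.6 dB

G(0) = 5·20·80 / (5·25·685) ≈ 0.093431
20 log₁₀(0.093431) ≈ -20.59 dB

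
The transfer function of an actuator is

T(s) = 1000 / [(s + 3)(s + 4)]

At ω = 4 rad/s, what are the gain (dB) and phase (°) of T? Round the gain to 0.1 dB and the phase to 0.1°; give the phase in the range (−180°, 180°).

31.0 dB, -98.1°

At s = jω = j4:
pole (s+3): 3 + j4 → |·| = √(3²+4²) = √25 ≈ 5, ∠ = arctan(4/3) ≈ 53.13°
pole (s+4): 4 + j4 → |·| = √(4²+4²) = √32 ≈ 5.6569, ∠ = arctan(4/4) ≈ 45.00°
|T| = 1000 / 28.285 ≈ 35.354
Gain = 20 log₁₀(35.354) ≈ 30.97 dB
∠T = 0.00° − 98.13° = -98.13°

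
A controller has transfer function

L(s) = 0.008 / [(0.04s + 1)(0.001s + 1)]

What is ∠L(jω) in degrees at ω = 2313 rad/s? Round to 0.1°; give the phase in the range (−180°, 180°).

At ω = 2313 rad/s:
pole (1 + j2313·0.04) = 1 + j92.52 → |·| ≈ 92.525, ∠ ≈ 89.38°
pole (1 + j2313·0.001) = 1 + j2.313 → |·| ≈ 2.5199, ∠ ≈ 66.62°
∠L = (0°) − (89.38° + 66.62°) = -156.00°

-156.0°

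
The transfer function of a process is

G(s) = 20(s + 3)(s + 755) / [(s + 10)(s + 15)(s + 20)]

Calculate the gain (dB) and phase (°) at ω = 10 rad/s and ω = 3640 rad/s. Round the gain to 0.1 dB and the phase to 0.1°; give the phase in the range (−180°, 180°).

At s = jω = j10:
zero (s+3): 3 + j10 → |·| = √(3²+10²) = √109 ≈ 10.44, ∠ = arctan(10/3) ≈ 73.30°
zero (s+755): 755 + j10 → |·| = √(755²+10²) = √570125 ≈ 755.07, ∠ = arctan(10/755) ≈ 0.76°
pole (s+10): 10 + j10 → |·| = √(10²+10²) = √200 ≈ 14.142, ∠ = arctan(10/10) ≈ 45.00°
pole (s+15): 15 + j10 → |·| = √(15²+10²) = √325 ≈ 18.028, ∠ = arctan(10/15) ≈ 33.69°
pole (s+20): 20 + j10 → |·| = √(20²+10²) = √500 ≈ 22.361, ∠ = arctan(10/20) ≈ 26.57°
|G| = 20 · 7882.9 / 5701 ≈ 27.654
Gain = 20 log₁₀(27.654) ≈ 28.84 dB
∠G = 74.06° − 105.26° = -31.20°

At s = jω = j3640:
zero (s+3): 3 + j3640 → |·| = √(3²+3640²) = √13249609 ≈ 3640, ∠ = arctan(3640/3) ≈ 89.95°
zero (s+755): 755 + j3640 → |·| = √(755²+3640²) = √13819625 ≈ 3717.5, ∠ = arctan(3640/755) ≈ 78.28°
pole (s+10): 10 + j3640 → |·| = √(10²+3640²) = √13249700 ≈ 3640, ∠ = arctan(3640/10) ≈ 89.84°
pole (s+15): 15 + j3640 → |·| = √(15²+3640²) = √13249825 ≈ 3640, ∠ = arctan(3640/15) ≈ 89.76°
pole (s+20): 20 + j3640 → |·| = √(20²+3640²) = √13250000 ≈ 3640.1, ∠ = arctan(3640/20) ≈ 89.69°
|G| = 20 · 1.3532e+07 / 4.823e+10 ≈ 0.0056114
Gain = 20 log₁₀(0.0056114) ≈ -45.02 dB
∠G = 168.23° − 269.29° = -101.06°

ω = 10: 28.8 dB, -31.2°; ω = 3640: -45.0 dB, -101.1°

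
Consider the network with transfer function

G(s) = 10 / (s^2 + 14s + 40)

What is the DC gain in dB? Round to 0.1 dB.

-12.0 dB

G(0) = 10 / 40 = 0.25
20 log₁₀(0.25) ≈ -12.04 dB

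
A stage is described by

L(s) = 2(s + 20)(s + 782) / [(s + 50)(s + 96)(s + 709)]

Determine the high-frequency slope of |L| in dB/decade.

-20 dB/decade

Each pole contributes −20 dB/decade at high frequency; each zero contributes +20 dB/decade.
Net: 2 zero(s) − 3 pole(s) → -20 dB/decade.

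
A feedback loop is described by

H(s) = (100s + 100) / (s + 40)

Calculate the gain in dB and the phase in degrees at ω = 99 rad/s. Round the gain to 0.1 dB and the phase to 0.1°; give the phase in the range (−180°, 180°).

Substitute s = j99:
Numerator: 100(j99) + 100 = 100 + j9900
Denominator: (j99) + 40 = 40 + j99
|N| = √(100² + 9900²) ≈ 9900.5, ∠N ≈ 89.42°
|D| = √(40² + 99²) ≈ 106.78, ∠D ≈ 68.00°
|H| = 9900.5 / 106.78 ≈ 92.719
Gain = 20 log₁₀(92.719) ≈ 39.34 dB
∠H = 89.42° − 68.00° = 21.42°

39.3 dB, 21.4°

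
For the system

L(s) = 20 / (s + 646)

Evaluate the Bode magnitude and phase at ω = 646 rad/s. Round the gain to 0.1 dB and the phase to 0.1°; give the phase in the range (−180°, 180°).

Substitute s = j646:
Numerator: 20 = 20 + j0
Denominator: (j646) + 646 = 646 + j646
|N| = √(20² + 0²) ≈ 20, ∠N ≈ 0.00°
|D| = √(646² + 646²) ≈ 913.58, ∠D ≈ 45.00°
|L| = 20 / 913.58 ≈ 0.021892
Gain = 20 log₁₀(0.021892) ≈ -33.19 dB
∠L = 0.00° − 45.00° = -45.00°

-33.2 dB, -45.0°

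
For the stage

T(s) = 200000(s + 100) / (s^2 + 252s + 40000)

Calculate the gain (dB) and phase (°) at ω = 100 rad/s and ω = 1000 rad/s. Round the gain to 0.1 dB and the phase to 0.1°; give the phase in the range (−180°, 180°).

ω = 100: 57.2 dB, 5.0°; ω = 1000: 46.1 dB, -81.0°

At s = jω = j100:
zero (s+100): 100 + j100 → |·| = √(100²+100²) = √20000 ≈ 141.42, ∠ = arctan(100/100) ≈ 45.00°
quadratic: (j100)² + 252·j100 + 40000 = 30000 + j25200 → |·| ≈ 39180, ∠ ≈ 40.03°
|T| = 200000 · 141.42 / 39180 ≈ 721.9
Gain = 20 log₁₀(721.9) ≈ 57.17 dB
∠T = 45.00° − 40.03° = 4.97°

At s = jω = j1000:
zero (s+100): 100 + j1000 → |·| = √(100²+1000²) = √1010000 ≈ 1005, ∠ = arctan(1000/100) ≈ 84.29°
quadratic: (j1000)² + 252·j1000 + 40000 = -960000 + j252000 → |·| ≈ 9.9252e+05, ∠ ≈ 165.29°
|T| = 200000 · 1005 / 9.9252e+05 ≈ 202.51
Gain = 20 log₁₀(202.51) ≈ 46.13 dB
∠T = 84.29° − 165.29° = -81.00°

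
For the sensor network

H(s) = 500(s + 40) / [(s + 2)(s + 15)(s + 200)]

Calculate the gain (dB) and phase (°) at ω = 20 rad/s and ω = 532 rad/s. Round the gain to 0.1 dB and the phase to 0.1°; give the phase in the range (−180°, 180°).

At s = jω = j20:
zero (s+40): 40 + j20 → |·| = √(40²+20²) = √2000 ≈ 44.721, ∠ = arctan(20/40) ≈ 26.57°
pole (s+2): 2 + j20 → |·| = √(2²+20²) = √404 ≈ 20.1, ∠ = arctan(20/2) ≈ 84.29°
pole (s+15): 15 + j20 → |·| = √(15²+20²) = √625 ≈ 25, ∠ = arctan(20/15) ≈ 53.13°
pole (s+200): 200 + j20 → |·| = √(200²+20²) = √40400 ≈ 201, ∠ = arctan(20/200) ≈ 5.71°
|H| = 500 · 44.721 / 1.01e+05 ≈ 0.22139
Gain = 20 log₁₀(0.22139) ≈ -13.10 dB
∠H = 26.57° − 143.13° = -116.56°

At s = jω = j532:
zero (s+40): 40 + j532 → |·| = √(40²+532²) = √284624 ≈ 533.5, ∠ = arctan(532/40) ≈ 85.70°
pole (s+2): 2 + j532 → |·| = √(2²+532²) = √283028 ≈ 532, ∠ = arctan(532/2) ≈ 89.78°
pole (s+15): 15 + j532 → |·| = √(15²+532²) = √283249 ≈ 532.21, ∠ = arctan(532/15) ≈ 88.38°
pole (s+200): 200 + j532 → |·| = √(200²+532²) = √323024 ≈ 568.35, ∠ = arctan(532/200) ≈ 69.40°
|H| = 500 · 533.5 / 1.6092e+08 ≈ 0.0016577
Gain = 20 log₁₀(0.0016577) ≈ -55.61 dB
∠H = 85.70° − 247.56° = -161.86°

ω = 20: -13.1 dB, -116.6°; ω = 532: -55.6 dB, -161.9°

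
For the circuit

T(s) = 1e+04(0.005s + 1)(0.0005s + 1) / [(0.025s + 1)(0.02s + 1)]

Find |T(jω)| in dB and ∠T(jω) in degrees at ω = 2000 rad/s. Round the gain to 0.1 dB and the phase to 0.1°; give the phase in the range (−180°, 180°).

At ω = 2000 rad/s:
zero (1 + j2000·0.005) = 1 + j10 → |·| ≈ 10.05, ∠ ≈ 84.29°
zero (1 + j2000·0.0005) = 1 + j1 → |·| ≈ 1.4142, ∠ ≈ 45.00°
pole (1 + j2000·0.025) = 1 + j50 → |·| ≈ 50.01, ∠ ≈ 88.85°
pole (1 + j2000·0.02) = 1 + j40 → |·| ≈ 40.012, ∠ ≈ 88.57°
|T| = 1e+04 · 10.05 · 1.4142 / (50.01 · 40.012) ≈ 71.028
Gain = 20 log₁₀(71.028) ≈ 37.03 dB
∠T = (84.29° + 45.00°) − (88.85° + 88.57°) = -48.13°

37.0 dB, -48.1°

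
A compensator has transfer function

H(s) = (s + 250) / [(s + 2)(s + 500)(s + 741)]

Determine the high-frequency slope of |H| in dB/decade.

-40 dB/decade

Each pole contributes −20 dB/decade at high frequency; each zero contributes +20 dB/decade.
Net: 1 zero(s) − 3 pole(s) → -40 dB/decade.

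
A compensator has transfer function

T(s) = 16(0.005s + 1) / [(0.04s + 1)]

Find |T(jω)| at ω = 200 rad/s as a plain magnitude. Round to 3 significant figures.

2.81

At ω = 200 rad/s:
zero (1 + j200·0.005) = 1 + j1 → |·| ≈ 1.4142, ∠ ≈ 45.00°
pole (1 + j200·0.04) = 1 + j8 → |·| ≈ 8.0623, ∠ ≈ 82.87°
|T| = 16 · 1.4142 / (8.0623) ≈ 2.8065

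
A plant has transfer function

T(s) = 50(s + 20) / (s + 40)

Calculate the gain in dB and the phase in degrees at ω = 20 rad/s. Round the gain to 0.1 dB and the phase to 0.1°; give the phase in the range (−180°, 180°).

30.0 dB, 18.4°

At s = jω = j20:
zero (s+20): 20 + j20 → |·| = √(20²+20²) = √800 ≈ 28.284, ∠ = arctan(20/20) ≈ 45.00°
pole (s+40): 40 + j20 → |·| = √(40²+20²) = √2000 ≈ 44.721, ∠ = arctan(20/40) ≈ 26.57°
|T| = 50 · 28.284 / 44.721 ≈ 31.623
Gain = 20 log₁₀(31.623) ≈ 30.00 dB
∠T = 45.00° − 26.57° = 18.43°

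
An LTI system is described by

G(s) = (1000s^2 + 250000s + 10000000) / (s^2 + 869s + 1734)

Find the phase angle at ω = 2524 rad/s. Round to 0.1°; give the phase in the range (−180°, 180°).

13.3°

Substitute s = j2524:
Numerator: 1000(j2524)^2 + 250000(j2524) + 10000000 = -6360576000 + j631000000
Denominator: (j2524)^2 + 869(j2524) + 1734 = -6368842 + j2193356
|N| = √(6360576000² + 631000000²) ≈ 6.3918e+09, ∠N ≈ 174.33°
|D| = √(6368842² + 2193356²) ≈ 6.7359e+06, ∠D ≈ 161.00°
∠G = 174.33° − 161.00° = 13.33°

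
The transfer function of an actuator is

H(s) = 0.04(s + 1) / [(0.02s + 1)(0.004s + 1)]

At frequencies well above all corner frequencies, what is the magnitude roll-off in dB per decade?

Each pole contributes −20 dB/decade at high frequency; each zero contributes +20 dB/decade.
Net: 1 zero(s) − 2 pole(s) → -20 dB/decade.

-20 dB/decade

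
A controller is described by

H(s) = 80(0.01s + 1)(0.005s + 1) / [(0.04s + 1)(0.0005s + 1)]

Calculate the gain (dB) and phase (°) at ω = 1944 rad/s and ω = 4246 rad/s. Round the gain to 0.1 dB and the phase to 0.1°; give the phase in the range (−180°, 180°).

At ω = 1944 rad/s:
zero (1 + j1944·0.01) = 1 + j19.44 → |·| ≈ 19.466, ∠ ≈ 87.06°
zero (1 + j1944·0.005) = 1 + j9.72 → |·| ≈ 9.7713, ∠ ≈ 84.13°
pole (1 + j1944·0.04) = 1 + j77.76 → |·| ≈ 77.766, ∠ ≈ 89.26°
pole (1 + j1944·0.0005) = 1 + j0.972 → |·| ≈ 1.3946, ∠ ≈ 44.19°
|H| = 80 · 19.466 · 9.7713 / (77.766 · 1.3946) ≈ 140.31
Gain = 20 log₁₀(140.31) ≈ 42.94 dB
∠H = (87.06° + 84.13°) − (89.26° + 44.19°) = 37.74°

At ω = 4246 rad/s:
zero (1 + j4246·0.01) = 1 + j42.46 → |·| ≈ 42.472, ∠ ≈ 88.65°
zero (1 + j4246·0.005) = 1 + j21.23 → |·| ≈ 21.254, ∠ ≈ 87.30°
pole (1 + j4246·0.04) = 1 + j169.84 → |·| ≈ 169.84, ∠ ≈ 89.66°
pole (1 + j4246·0.0005) = 1 + j2.123 → |·| ≈ 2.3467, ∠ ≈ 64.78°
|H| = 80 · 42.472 · 21.254 / (169.84 · 2.3467) ≈ 181.19
Gain = 20 log₁₀(181.19) ≈ 45.16 dB
∠H = (88.65° + 87.30°) − (89.66° + 64.78°) = 21.51°

ω = 1944: 42.9 dB, 37.7°; ω = 4246: 45.2 dB, 21.5°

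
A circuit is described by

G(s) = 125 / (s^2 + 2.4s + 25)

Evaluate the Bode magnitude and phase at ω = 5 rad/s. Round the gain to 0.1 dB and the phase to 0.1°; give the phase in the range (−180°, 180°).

20.4 dB, -90.0°

At s = jω = j5:
quadratic: (j5)² + 2.4·j5 + 25 = 0 + j12 → |·| ≈ 12, ∠ ≈ 90.00°
|G| = 125 / 12 ≈ 10.417
Gain = 20 log₁₀(10.417) ≈ 20.35 dB
∠G = 0.00° − 90.00° = -90.00°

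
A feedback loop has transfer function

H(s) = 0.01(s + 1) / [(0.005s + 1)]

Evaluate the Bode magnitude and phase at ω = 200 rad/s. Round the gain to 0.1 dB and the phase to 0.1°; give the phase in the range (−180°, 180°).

3.0 dB, 44.7°

At ω = 200 rad/s:
zero (1 + j200·1) = 1 + j200 → |·| ≈ 200, ∠ ≈ 89.71°
pole (1 + j200·0.005) = 1 + j1 → |·| ≈ 1.4142, ∠ ≈ 45.00°
|H| = 0.01 · 200 / (1.4142) ≈ 1.4142
Gain = 20 log₁₀(1.4142) ≈ 3.01 dB
∠H = (89.71°) − (45.00°) = 44.71°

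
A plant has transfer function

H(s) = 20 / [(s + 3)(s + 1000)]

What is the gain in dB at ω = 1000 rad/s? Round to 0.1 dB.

At s = jω = j1000:
pole (s+3): 3 + j1000 → |·| = √(3²+1000²) = √1000009 ≈ 1000, ∠ = arctan(1000/3) ≈ 89.83°
pole (s+1000): 1000 + j1000 → |·| = √(1000²+1000²) = √2000000 ≈ 1414.2, ∠ = arctan(1000/1000) ≈ 45.00°
|H| = 20 / 1.4142e+06 ≈ 1.4142e-05
Gain = 20 log₁₀(1.4142e-05) ≈ -96.99 dB

-97.0 dB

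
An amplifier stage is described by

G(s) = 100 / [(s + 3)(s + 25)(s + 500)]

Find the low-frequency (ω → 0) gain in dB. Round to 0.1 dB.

-51.5 dB

G(0) = 100 / (3·25·500) ≈ 0.0026667
20 log₁₀(0.0026667) ≈ -51.48 dB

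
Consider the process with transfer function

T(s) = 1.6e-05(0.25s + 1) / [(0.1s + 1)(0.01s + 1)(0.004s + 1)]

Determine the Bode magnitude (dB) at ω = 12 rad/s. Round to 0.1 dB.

At ω = 12 rad/s:
zero (1 + j12·0.25) = 1 + j3 → |·| ≈ 3.1623, ∠ ≈ 71.57°
pole (1 + j12·0.1) = 1 + j1.2 → |·| ≈ 1.562, ∠ ≈ 50.19°
pole (1 + j12·0.01) = 1 + j0.12 → |·| ≈ 1.0072, ∠ ≈ 6.84°
pole (1 + j12·0.004) = 1 + j0.048 → |·| ≈ 1.0012, ∠ ≈ 2.75°
|T| = 1.6e-05 · 3.1623 / (1.562 · 1.0072 · 1.0012) ≈ 3.2122e-05
Gain = 20 log₁₀(3.2122e-05) ≈ -89.86 dB

-89.9 dB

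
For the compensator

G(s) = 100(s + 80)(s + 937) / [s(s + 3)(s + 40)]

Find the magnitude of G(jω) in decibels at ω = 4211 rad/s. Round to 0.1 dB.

At s = jω = j4211:
zero (s+80): 80 + j4211 → |·| = √(80²+4211²) = √17738921 ≈ 4211.8, ∠ = arctan(4211/80) ≈ 88.91°
zero (s+937): 937 + j4211 → |·| = √(937²+4211²) = √18610490 ≈ 4314, ∠ = arctan(4211/937) ≈ 77.46°
pole (s+3): 3 + j4211 → |·| = √(3²+4211²) = √17732530 ≈ 4211, ∠ = arctan(4211/3) ≈ 89.96°
pole (s+40): 40 + j4211 → |·| = √(40²+4211²) = √17734121 ≈ 4211.2, ∠ = arctan(4211/40) ≈ 89.46°
pole at origin: |s| = 4211, ∠ = 90.00° (in denominator)
|G| = 100 · 1.817e+07 / 7.4675e+10 ≈ 0.024332
Gain = 20 log₁₀(0.024332) ≈ -32.28 dB

-32.3 dB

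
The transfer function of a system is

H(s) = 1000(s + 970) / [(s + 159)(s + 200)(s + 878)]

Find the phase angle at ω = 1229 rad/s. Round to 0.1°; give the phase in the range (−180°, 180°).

At s = jω = j1229:
zero (s+970): 970 + j1229 → |·| = √(970²+1229²) = √2451341 ≈ 1565.7, ∠ = arctan(1229/970) ≈ 51.72°
pole (s+159): 159 + j1229 → |·| = √(159²+1229²) = √1535722 ≈ 1239.2, ∠ = arctan(1229/159) ≈ 82.63°
pole (s+200): 200 + j1229 → |·| = √(200²+1229²) = √1550441 ≈ 1245.2, ∠ = arctan(1229/200) ≈ 80.76°
pole (s+878): 878 + j1229 → |·| = √(878²+1229²) = √2281325 ≈ 1510.4, ∠ = arctan(1229/878) ≈ 54.46°
∠H = 51.72° − 217.85° = -166.13°

-166.1°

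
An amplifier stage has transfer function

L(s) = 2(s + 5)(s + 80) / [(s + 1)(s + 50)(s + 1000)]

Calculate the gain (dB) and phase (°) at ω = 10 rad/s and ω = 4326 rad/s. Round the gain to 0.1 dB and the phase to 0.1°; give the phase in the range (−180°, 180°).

ω = 10: -49.1 dB, -25.6°; ω = 4326: -66.9 dB, -77.4°

At s = jω = j10:
zero (s+5): 5 + j10 → |·| = √(5²+10²) = √125 ≈ 11.18, ∠ = arctan(10/5) ≈ 63.43°
zero (s+80): 80 + j10 → |·| = √(80²+10²) = √6500 ≈ 80.623, ∠ = arctan(10/80) ≈ 7.13°
pole (s+1): 1 + j10 → |·| = √(1²+10²) = √101 ≈ 10.05, ∠ = arctan(10/1) ≈ 84.29°
pole (s+50): 50 + j10 → |·| = √(50²+10²) = √2600 ≈ 50.99, ∠ = arctan(10/50) ≈ 11.31°
pole (s+1000): 1000 + j10 → |·| = √(1000²+10²) = √1000100 ≈ 1000, ∠ = arctan(10/1000) ≈ 0.57°
|L| = 2 · 901.37 / 5.1245e+05 ≈ 0.0035179
Gain = 20 log₁₀(0.0035179) ≈ -49.07 dB
∠L = 70.56° − 96.17° = -25.61°

At s = jω = j4326:
zero (s+5): 5 + j4326 → |·| = √(5²+4326²) = √18714301 ≈ 4326, ∠ = arctan(4326/5) ≈ 89.93°
zero (s+80): 80 + j4326 → |·| = √(80²+4326²) = √18720676 ≈ 4326.7, ∠ = arctan(4326/80) ≈ 88.94°
pole (s+1): 1 + j4326 → |·| = √(1²+4326²) = √18714277 ≈ 4326, ∠ = arctan(4326/1) ≈ 89.99°
pole (s+50): 50 + j4326 → |·| = √(50²+4326²) = √18716776 ≈ 4326.3, ∠ = arctan(4326/50) ≈ 89.34°
pole (s+1000): 1000 + j4326 → |·| = √(1000²+4326²) = √19714276 ≈ 4440.1, ∠ = arctan(4326/1000) ≈ 76.98°
|L| = 2 · 1.8717e+07 / 8.3099e+10 ≈ 0.00045047
Gain = 20 log₁₀(0.00045047) ≈ -66.93 dB
∠L = 178.87° − 256.31° = -77.44°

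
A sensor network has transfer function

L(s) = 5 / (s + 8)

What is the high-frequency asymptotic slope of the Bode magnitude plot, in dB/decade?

Each pole contributes −20 dB/decade at high frequency; each zero contributes +20 dB/decade.
Net: 0 zero(s) − 1 pole(s) → -20 dB/decade.

-20 dB/decade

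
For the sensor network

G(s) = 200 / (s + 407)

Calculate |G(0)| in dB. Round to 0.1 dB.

-6.2 dB

G(0) = 200 / (407) ≈ 0.4914
20 log₁₀(0.4914) ≈ -6.17 dB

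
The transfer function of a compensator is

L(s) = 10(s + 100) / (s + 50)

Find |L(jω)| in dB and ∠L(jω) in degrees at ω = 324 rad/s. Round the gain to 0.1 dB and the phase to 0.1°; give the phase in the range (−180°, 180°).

20.3 dB, -8.4°

At s = jω = j324:
zero (s+100): 100 + j324 → |·| = √(100²+324²) = √114976 ≈ 339.08, ∠ = arctan(324/100) ≈ 72.85°
pole (s+50): 50 + j324 → |·| = √(50²+324²) = √107476 ≈ 327.84, ∠ = arctan(324/50) ≈ 81.23°
|L| = 10 · 339.08 / 327.84 ≈ 10.343
Gain = 20 log₁₀(10.343) ≈ 20.29 dB
∠L = 72.85° − 81.23° = -8.38°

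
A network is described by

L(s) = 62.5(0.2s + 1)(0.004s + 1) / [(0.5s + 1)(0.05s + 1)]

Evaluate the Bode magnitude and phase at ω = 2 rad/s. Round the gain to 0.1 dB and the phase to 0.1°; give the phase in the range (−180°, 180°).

At ω = 2 rad/s:
zero (1 + j2·0.2) = 1 + j0.4 → |·| ≈ 1.077, ∠ ≈ 21.80°
zero (1 + j2·0.004) = 1 + j0.008 → |·| ≈ 1, ∠ ≈ 0.46°
pole (1 + j2·0.5) = 1 + j1 → |·| ≈ 1.4142, ∠ ≈ 45.00°
pole (1 + j2·0.05) = 1 + j0.1 → |·| ≈ 1.005, ∠ ≈ 5.71°
|L| = 62.5 · 1.077 · 1 / (1.4142 · 1.005) ≈ 47.361
Gain = 20 log₁₀(47.361) ≈ 33.51 dB
∠L = (21.80° + 0.46°) − (45.00° + 5.71°) = -28.45°

33.5 dB, -28.5°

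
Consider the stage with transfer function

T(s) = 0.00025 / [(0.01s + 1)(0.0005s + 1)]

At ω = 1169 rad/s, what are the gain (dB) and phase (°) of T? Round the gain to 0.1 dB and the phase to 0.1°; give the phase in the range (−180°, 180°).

At ω = 1169 rad/s:
pole (1 + j1169·0.01) = 1 + j11.69 → |·| ≈ 11.733, ∠ ≈ 85.11°
pole (1 + j1169·0.0005) = 1 + j0.5845 → |·| ≈ 1.1583, ∠ ≈ 30.31°
|T| = 0.00025 · 1 / (11.733 · 1.1583) ≈ 1.8395e-05
Gain = 20 log₁₀(1.8395e-05) ≈ -94.71 dB
∠T = (0°) − (85.11° + 30.31°) = -115.42°

-94.7 dB, -115.4°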